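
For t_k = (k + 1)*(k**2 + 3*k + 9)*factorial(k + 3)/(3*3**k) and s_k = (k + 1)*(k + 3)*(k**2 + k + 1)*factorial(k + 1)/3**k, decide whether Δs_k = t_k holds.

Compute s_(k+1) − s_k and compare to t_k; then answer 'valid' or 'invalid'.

Invalid: residual -(k**4 + 6*k**3 + 17*k**2 + 30*k + 15)*factorial(k + 1)/(3*3**k) ≠ 0.

s_(k+1) = (k + 2)*(k + 4)*(k**2 + 3*k + 3)*factorial(k + 2)/(3*3**k)
s_(k+1) − s_k = (k**5 + 8*k**4 + 32*k**3 + 76*k**2 + 87*k + 39)*factorial(k + 1)/(3*3**k)
(s_(k+1) − s_k) − t_k = -(k**4 + 6*k**3 + 17*k**2 + 30*k + 15)*factorial(k + 1)/(3*3**k)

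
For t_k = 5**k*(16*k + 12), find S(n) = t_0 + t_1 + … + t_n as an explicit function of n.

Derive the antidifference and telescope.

t_(k+1)/t_k = 5*(4*k + 7)/(4*k + 3).
Factor: A=5; B=1; C=k + 3/4.
Key eq: (5)·f(k+1) = (1)·f(k) + (k + 3/4).
Bound: deg f ≤ 1.
Solving with deg f ≤ 1: f(k) = (2*k - 1)/8.
So s_k = (B(k−1)f/C)·t_k = ((2*k - 1)/(2*(4*k + 3)))·t_k = 5**k*(4*k - 2).
s_(k+1) − s_k = 5**k*(16*k + 12) = t_k.
Evaluate: s_(n+1) = 5**(n + 1)*(4*n + 2); subtract s_(0) = -2 ⇒ S(n) = 20*5**n*n + 10*5**n + 2.

S(n) = 20*5**n*n + 10*5**n + 2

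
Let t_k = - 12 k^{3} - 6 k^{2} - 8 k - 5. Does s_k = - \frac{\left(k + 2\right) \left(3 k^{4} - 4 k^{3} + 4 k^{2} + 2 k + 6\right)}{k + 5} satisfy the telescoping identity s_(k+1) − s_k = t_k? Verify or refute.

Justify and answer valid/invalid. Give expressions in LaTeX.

s_(k+1) = (-3*k**5 - 17*k**4 - 34*k**3 - 40*k**2 - 41*k - 33)/(k + 6)
s_(k+1) − s_k = (-12*k**5 - 111*k**4 - 224*k**3 - 171*k**2 - 166*k - 93)/(k**2 + 11*k + 30)
(s_(k+1) − s_k) − t_k = 3*(9*k**4 + 70*k**3 + 34*k**2 + 43*k + 19)/(k**2 + 11*k + 30)

Invalid: residual \frac{3 \left(9 k^{4} + 70 k^{3} + 34 k^{2} + 43 k + 19\right)}{k^{2} + 11 k + 30} ≠ 0.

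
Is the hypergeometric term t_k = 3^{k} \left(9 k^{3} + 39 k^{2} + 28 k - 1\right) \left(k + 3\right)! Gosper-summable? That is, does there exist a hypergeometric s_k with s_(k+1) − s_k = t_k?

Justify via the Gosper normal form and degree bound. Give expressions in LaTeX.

Yes. s_k = 3^{k} \left(k - 1\right) \left(3 k - 1\right) \left(k + 3\right)!.

t_(k+1)/t_k = 3*(9*k**4 + 102*k**3 + 397*k**2 + 607*k + 300)/(9*k**3 + 39*k**2 + 28*k - 1).
Factor: A=3*k + 12; B=1; C=k**3 + 13*k**2/3 + 28*k/9 - 1/9.
f must satisfy (3*k + 12)·f(k+1) − (1)·f(k) = k**3 + 13*k**2/3 + 28*k/9 - 1/9.
d = 2 from the (1,0,3) case.
Solve for f: f(k) = (k - 1)*(3*k - 1)/9 (degree 2 ≤ 2).
So s_k = (B(k−1)f/C)·t_k = ((k - 1)*(3*k - 1)/(9*k**3 + 39*k**2 + 28*k - 1))·t_k = 3**k*(k - 1)*(3*k - 1)*factorial(k + 3).
s_(k+1) − s_k = 3**k*(9*k**3 + 39*k**2 + 28*k - 1)*factorial(k + 3) = t_k.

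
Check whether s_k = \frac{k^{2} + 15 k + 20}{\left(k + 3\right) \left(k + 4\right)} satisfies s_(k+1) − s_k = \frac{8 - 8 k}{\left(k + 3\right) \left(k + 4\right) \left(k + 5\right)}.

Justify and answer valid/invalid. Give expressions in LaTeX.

Valid: the claim telescopes to t_k.

s_(k+1) = (15*k + (k + 1)**2 + 35)/((k + 4)*(k + 5))
s_(k+1) − s_k = 8*(1 - k)/(k**3 + 12*k**2 + 47*k + 60)
(s_(k+1) − s_k) − t_k = 0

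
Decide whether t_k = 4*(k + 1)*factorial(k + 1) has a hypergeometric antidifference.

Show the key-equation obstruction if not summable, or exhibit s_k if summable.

r(k) = (k + 2)**2/(k + 1) after simplifying.
Factor: A=k + 2; B=1; C=k + 1.
Solve (k + 2)·f(k+1) − (1)·f(k) = k + 1.
From deg A=1, deg B=0, deg C=1: d=0.
Solve for f: f(k) = 1 (degree 0 ≤ 0).
Then R = B(k−1)f/C = 1/(k + 1), so s_k = R(k)·t_k = 4*factorial(k + 1).
Δs = 4*(k + 1)*factorial(k + 1), as required.

Yes. s_k = 4*factorial(k + 1).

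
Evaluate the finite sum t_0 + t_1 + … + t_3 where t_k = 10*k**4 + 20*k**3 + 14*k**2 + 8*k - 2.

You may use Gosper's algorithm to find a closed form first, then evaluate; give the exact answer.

Step 1: r(k) = (5*k**4 + 30*k**3 + 67*k**2 + 68*k + 25)/(5*k**4 + 10*k**3 + 7*k**2 + 4*k - 1).
Normal form (A,B,C) = (1, 1, k**4 + 2*k**3 + 7*k**2/5 + 4*k/5 - 1/5).
Solve (1)·f(k+1) − (1)·f(k) = k**4 + 2*k**3 + 7*k**2/5 + 4*k/5 - 1/5.
Bound: deg f ≤ 5.
Solve for f: f(k) = k*(k**4 - k**2 + k - 2)/5 (degree 5 ≤ 5).
Get s_k = R·t_k = 2*k*(k**4 - k**2 + k - 2) with R(k) = B(k−1)f(k)/C(k) = k*(k**4 - k**2 + k - 2)/(5*k**4 + 10*k**3 + 7*k**2 + 4*k - 1).
Verify: 10*k**4 + 20*k**3 + 14*k**2 + 8*k - 2 matches t_k.
Σ_(k=0)^(3) t_k = s_(4) − s_(0) = 1936 − (0) = 1936.

Σ = 1936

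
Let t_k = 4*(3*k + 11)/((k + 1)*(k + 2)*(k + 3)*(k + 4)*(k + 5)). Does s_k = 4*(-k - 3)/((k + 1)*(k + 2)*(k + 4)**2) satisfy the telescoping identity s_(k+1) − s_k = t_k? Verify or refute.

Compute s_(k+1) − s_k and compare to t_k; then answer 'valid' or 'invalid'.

Invalid: residual 4*(-4*k**2 - 31*k - 59)/(k**7 + 24*k**6 + 240*k**5 + 1290*k**4 + 3999*k**3 + 7086*k**2 + 6560*k + 2400) ≠ 0.

s_(k+1) = 4*(-k - 4)/((k + 2)*(k + 3)*(k + 5)**2)
s_(k+1) − s_k = 4*(-(k + 1)*(k + 4)**3 + (k + 3)**2*(k + 5)**2)/((k + 1)*(k + 2)*(k + 3)*(k + 4)**2*(k + 5)**2)
(s_(k+1) − s_k) − t_k = 4*(-4*k**2 - 31*k - 59)/(k**7 + 24*k**6 + 240*k**5 + 1290*k**4 + 3999*k**3 + 7086*k**2 + 6560*k + 2400)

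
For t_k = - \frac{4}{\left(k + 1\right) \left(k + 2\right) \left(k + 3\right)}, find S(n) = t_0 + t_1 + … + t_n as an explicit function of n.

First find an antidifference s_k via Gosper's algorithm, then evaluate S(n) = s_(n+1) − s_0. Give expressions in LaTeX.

S(n) = \frac{- n^{2} - 5 n - 4}{n^{2} + 5 n + 6}

The ratio is (k + 1)/(k + 4).
Normal form (A,B,C) = (k + 1, k + 4, 1).
f must satisfy (k + 1)·f(k+1) − (k + 3)·f(k) = 1.
From deg A=1, deg B=1, deg C=0: d=2.
A polynomial solution: f(k) = k*(k + 3)/4.
Then R = B(k−1)f/C = k*(k + 3)**2/4, so s_k = R(k)·t_k = k*(-k - 3)/((k + 1)*(k + 2)).
Δs = -4/(k**3 + 6*k**2 + 11*k + 6), as required.
Σ_(k=0)^n t_k = s_(n+1) − s_(0) = ((-n**2 - 5*n - 4)/(n**2 + 5*n + 6)) − (0), i.e. (-n**2 - 5*n - 4)/(n**2 + 5*n + 6).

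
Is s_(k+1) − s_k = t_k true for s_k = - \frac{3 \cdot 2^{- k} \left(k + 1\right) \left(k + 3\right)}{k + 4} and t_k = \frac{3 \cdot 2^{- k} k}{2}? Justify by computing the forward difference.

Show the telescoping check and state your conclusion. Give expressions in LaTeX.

s_(k+1) = -3*(k + 2)*(k + 4)/(2*2**k*(k + 5))
s_(k+1) − s_k = 3*(k**3 + 8*k**2 + 14*k - 2)/(2*2**k*(k**2 + 9*k + 20))
(s_(k+1) − s_k) − t_k = 3*(-k**2 - 6*k - 2)/(2*2**k*(k**2 + 9*k + 20))

Invalid: residual \frac{3 \cdot 2^{- k} \left(- k^{2} - 6 k - 2\right)}{2 \left(k^{2} + 9 k + 20\right)} ≠ 0.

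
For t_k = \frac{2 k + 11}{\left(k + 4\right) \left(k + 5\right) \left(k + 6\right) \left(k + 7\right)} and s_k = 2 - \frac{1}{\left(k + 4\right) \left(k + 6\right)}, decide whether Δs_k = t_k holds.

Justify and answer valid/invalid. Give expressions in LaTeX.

s_(k+1) = 2 - 1/((k + 5)*(k + 7))
s_(k+1) − s_k = (2*k + 11)/(k**4 + 22*k**3 + 179*k**2 + 638*k + 840)
(s_(k+1) − s_k) − t_k = 0

valid; difference matches t_k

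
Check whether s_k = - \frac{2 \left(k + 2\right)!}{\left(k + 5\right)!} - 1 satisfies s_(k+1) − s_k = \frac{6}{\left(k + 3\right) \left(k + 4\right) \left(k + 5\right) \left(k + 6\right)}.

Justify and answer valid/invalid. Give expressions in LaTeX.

s_(k+1) = -2*factorial(k + 3)/factorial(k + 6) - 1
s_(k+1) − s_k = 6/((k + 3)*(k + 4)*(k + 5)*(k + 6))
(s_(k+1) − s_k) − t_k = 0

Valid: the claim telescopes to t_k.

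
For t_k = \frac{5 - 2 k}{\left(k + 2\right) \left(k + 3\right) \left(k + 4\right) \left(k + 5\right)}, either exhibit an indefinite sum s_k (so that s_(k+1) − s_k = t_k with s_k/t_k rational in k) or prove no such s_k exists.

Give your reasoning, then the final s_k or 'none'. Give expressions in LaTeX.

The ratio is (k + 2)*(2*k - 3)/((k + 6)*(2*k - 5)).
Factor: A=k + 2; B=k + 6; C=k - 5/2.
Need (k + 2)·f(k+1) − (k + 5)·f(k) = k - 5/2.
Bound: deg f ≤ 3.
A polynomial solution: f(k) = -k*(k**2 + 9*k + 50)/48.
R(k) = B(k−1)·f(k)/C(k) = -k*(k + 5)*(k**2 + 9*k + 50)/(24*(2*k - 5)); s_k = R·t_k = k*(k**2 + 9*k + 50)/(24*(k + 2)*(k + 3)*(k + 4)).
s_(k+1) − s_k = (5 - 2*k)/(k**4 + 14*k**3 + 71*k**2 + 154*k + 120) = t_k.

s_k = \frac{k \left(k^{2} + 9 k + 50\right)}{24 \left(k + 2\right) \left(k + 3\right) \left(k + 4\right)}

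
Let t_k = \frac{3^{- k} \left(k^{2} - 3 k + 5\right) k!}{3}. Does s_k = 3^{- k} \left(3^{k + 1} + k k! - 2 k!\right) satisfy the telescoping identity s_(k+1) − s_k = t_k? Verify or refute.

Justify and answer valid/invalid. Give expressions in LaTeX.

s_(k+1) = (9*3**k + k**2*factorial(k) - factorial(k))/(3*3**k)
s_(k+1) − s_k = (k**2 - 3*k + 5)*factorial(k)/(3*3**k)
(s_(k+1) − s_k) − t_k = 0

Valid: the claim telescopes to t_k.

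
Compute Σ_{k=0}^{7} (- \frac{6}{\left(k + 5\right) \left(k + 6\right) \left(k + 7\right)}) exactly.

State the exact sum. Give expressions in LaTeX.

Σ = -38/455

Ratio r(k) = (k + 5)/(k + 8).
Factor: A=k + 5; B=k + 8; C=1.
Need (k + 5)·f(k+1) − (k + 7)·f(k) = 1.
d = 2 from the (1,1,0) case.
Match coefficients ⇒ f(k) = k*(k + 11)/60.
Get s_k = R·t_k = k*(-k - 11)/(10*(k + 5)*(k + 6)) with R(k) = B(k−1)f(k)/C(k) = k*(k + 7)*(k + 11)/60.
Δs = -6/(k**3 + 18*k**2 + 107*k + 210), as required.
Evaluate s at k=8 and k=0: -38/455 and 0; difference -38/455.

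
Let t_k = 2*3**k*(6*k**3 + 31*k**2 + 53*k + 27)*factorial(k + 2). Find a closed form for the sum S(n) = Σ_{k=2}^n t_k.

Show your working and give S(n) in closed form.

Compute t_(k+1)/t_k: get 3*(6*k**4 + 67*k**3 + 280*k**2 + 516*k + 351)/(6*k**3 + 31*k**2 + 53*k + 27).
Gosper form: A/B · C(k+1)/C(k) with A=3*k + 9, B=1, C=k**3 + 31*k**2/6 + 53*k/6 + 9/2.
Key eq: (3*k + 9)·f(k+1) = (1)·f(k) + (k**3 + 31*k**2/6 + 53*k/6 + 9/2).
Bound: deg f ≤ 2.
Coefficient equations give f(k) = k*(2*k + 1)/6.
So s_k = (B(k−1)f/C)·t_k = (k*(2*k + 1)/(6*k**3 + 31*k**2 + 53*k + 27))·t_k = 2*3**k*k*(2*k + 1)*factorial(k + 2).
s_(k+1) − s_k = 2*3**k*(6*k**3 + 31*k**2 + 53*k + 27)*factorial(k + 2) = t_k.
Σ_(k=2)^n t_k = s_(n+1) − s_(2) = (6*3**n*(n + 1)*(2*n + 3)*factorial(n + 3)) − (4320), i.e. 12*3**n*n**2*factorial(n + 3) + 30*3**n*n*factorial(n + 3) + 18*3**n*factorial(n + 3) - 4320.

S(n) = 12*3**n*n**2*factorial(n + 3) + 30*3**n*n*factorial(n + 3) + 18*3**n*factorial(n + 3) - 4320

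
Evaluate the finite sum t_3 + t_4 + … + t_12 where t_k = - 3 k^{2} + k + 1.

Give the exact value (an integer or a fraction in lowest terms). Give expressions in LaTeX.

The ratio is (k - 3*(k + 1)**2 + 2)/(-3*k**2 + k + 1).
Take A(k)=1, B(k)=1, C(k)=k**2 - k/3 - 1/3.
Key eq: (1)·f(k+1) = (1)·f(k) + (k**2 - k/3 - 1/3).
d = 3 from the (0,0,2) case.
Solve for f: f(k) = k**2*(k - 2)/3 (degree 3 ≤ 3).
So s_k = (B(k−1)f/C)·t_k = (k**2*(k - 2)/(3*k**2 - k - 1))·t_k = k**2*(2 - k).
Δs = -3*k**2 + k + 1, as required.
Evaluate s at k=13 and k=3: -1859 and -9; difference -1850.

Σ = -1850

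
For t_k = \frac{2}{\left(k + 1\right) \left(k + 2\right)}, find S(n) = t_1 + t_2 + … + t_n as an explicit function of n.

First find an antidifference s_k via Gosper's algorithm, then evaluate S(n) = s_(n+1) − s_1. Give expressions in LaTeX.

S(n) = \frac{n}{n + 2}

t_(k+1)/t_k = (k + 1)/(k + 3).
Gosper form: A/B · C(k+1)/C(k) with A=k + 1, B=k + 3, C=1.
f must satisfy (k + 1)·f(k+1) − (k + 2)·f(k) = 1.
Bound: deg f ≤ 1.
Coefficient equations give f(k) = k.
R(k) = B(k−1)·f(k)/C(k) = k*(k + 2); s_k = R·t_k = 2*k/(k + 1).
Check: Δs_k = 2/(k**2 + 3*k + 2). ✓
Σ_(k=1)^n t_k = s_(n+1) − s_(1) = (2*(n + 1)/(n + 2)) − (1), i.e. n/(n + 2).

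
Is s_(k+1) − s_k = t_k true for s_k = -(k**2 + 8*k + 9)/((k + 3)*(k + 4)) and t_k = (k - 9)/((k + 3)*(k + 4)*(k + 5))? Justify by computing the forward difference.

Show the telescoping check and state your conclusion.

s_(k+1) = (-8*k - (k + 1)**2 - 17)/((k + 4)*(k + 5))
s_(k+1) − s_k = (k - 9)/(k**3 + 12*k**2 + 47*k + 60)
(s_(k+1) − s_k) − t_k = 0

valid (s_(k+1) − s_k reduces to t_k)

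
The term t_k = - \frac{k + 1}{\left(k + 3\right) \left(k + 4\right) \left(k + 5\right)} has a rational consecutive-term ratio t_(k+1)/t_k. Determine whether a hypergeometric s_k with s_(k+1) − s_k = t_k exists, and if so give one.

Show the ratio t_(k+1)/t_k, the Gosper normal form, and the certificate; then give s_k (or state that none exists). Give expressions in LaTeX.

s_k = \frac{k \left(- k - 1\right)}{6 \left(k + 3\right) \left(k + 4\right)}

Compute t_(k+1)/t_k: get (k + 2)*(k + 3)/((k + 1)*(k + 6)).
Take A(k)=k + 3, B(k)=k + 6, C(k)=k + 1.
f must satisfy (k + 3)·f(k+1) − (k + 5)·f(k) = k + 1.
Bound: deg f ≤ 2.
Coefficient equations give f(k) = k*(k + 1)/6.
So s_k = (B(k−1)f/C)·t_k = (k*(k + 5)/6)·t_k = k*(-k - 1)/(6*(k + 3)*(k + 4)).
Δs = (-k - 1)/(k**3 + 12*k**2 + 47*k + 60), as required.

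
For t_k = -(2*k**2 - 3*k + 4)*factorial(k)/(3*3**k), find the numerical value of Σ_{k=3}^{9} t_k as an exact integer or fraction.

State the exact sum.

Σ = -850390/729

Step 1: r(k) = (k + 1)*(-3*k + 2*(k + 1)**2 + 1)/(3*(2*k**2 - 3*k + 4)).
Normal form (A,B,C) = (k/3 + 1/3, 1, k**2 - 3*k/2 + 2).
Set up (k/3 + 1/3)·f(k+1) − (1)·f(k) − (k**2 - 3*k/2 + 2) = 0.
From deg A=1, deg B=0, deg C=2: d=1.
Solving with deg f ≤ 1: f(k) = 3*(2*k - 1)/2.
Then R = B(k−1)f/C = 3*(2*k - 1)/(2*k**2 - 3*k + 4), so s_k = R(k)·t_k = -(2*k - 1)*factorial(k)/3**k.
Verify: -(2*k**2 - 3*k + 4)*factorial(k)/(3*3**k) matches t_k.
Σ_(k=3)^(9) t_k = s_(10) − s_(3) = -851200/729 − (-10/9) = -850390/729.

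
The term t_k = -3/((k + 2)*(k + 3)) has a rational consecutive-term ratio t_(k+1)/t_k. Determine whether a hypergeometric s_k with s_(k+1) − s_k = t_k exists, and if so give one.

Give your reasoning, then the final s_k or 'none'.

Ratio r(k) = (k + 2)/(k + 4).
Gosper form: A/B · C(k+1)/C(k) with A=k + 2, B=k + 4, C=1.
Need (k + 2)·f(k+1) − (k + 3)·f(k) = 1.
Degrees (1,1,0) ⇒ d ≤ 1.
A polynomial solution: f(k) = k/2.
Then R = B(k−1)f/C = k*(k + 3)/2, so s_k = R(k)·t_k = -3*k/(2*k + 4).
s_(k+1) − s_k = -3/(k**2 + 5*k + 6) = t_k.

s_k = -3*k/(2*k + 4)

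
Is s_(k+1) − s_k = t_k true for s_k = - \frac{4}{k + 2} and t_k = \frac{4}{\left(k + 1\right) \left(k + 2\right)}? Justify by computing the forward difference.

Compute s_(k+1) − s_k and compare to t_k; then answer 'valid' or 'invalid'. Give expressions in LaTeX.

s_(k+1) = -4/(k + 3)
s_(k+1) − s_k = 4/((k + 2)*(k + 3))
(s_(k+1) − s_k) − t_k = -8/(k**3 + 6*k**2 + 11*k + 6)

Invalid: residual - \frac{8}{k^{3} + 6 k^{2} + 11 k + 6} ≠ 0.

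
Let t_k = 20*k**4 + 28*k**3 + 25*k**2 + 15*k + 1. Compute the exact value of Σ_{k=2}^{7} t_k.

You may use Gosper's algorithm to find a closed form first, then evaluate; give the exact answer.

Step 1: r(k) = (20*k**4 + 108*k**3 + 229*k**2 + 229*k + 89)/(20*k**4 + 28*k**3 + 25*k**2 + 15*k + 1).
Normal form (A,B,C) = (1, 1, k**4 + 7*k**3/5 + 5*k**2/4 + 3*k/4 + 1/20).
Set up (1)·f(k+1) − (1)·f(k) − (k**4 + 7*k**3/5 + 5*k**2/4 + 3*k/4 + 1/20) = 0.
d = 5 from the (0,0,4) case.
Match coefficients ⇒ f(k) = k*(4*k**4 - 3*k**3 + k**2 + 2*k - 3)/20.
Get s_k = R·t_k = k*(4*k**4 - 3*k**3 + k**2 + 2*k - 3) with R(k) = B(k−1)f(k)/C(k) = k*(4*k**4 - 3*k**3 + k**2 + 2*k - 3)/(20*k**4 + 28*k**3 + 25*k**2 + 15*k + 1).
Δs = 20*k**4 + 28*k**3 + 25*k**2 + 15*k + 1, as required.
Σ_(k=2)^(7) t_k = s_(8) − s_(2) = 119400 − (90) = 119310.

Σ = 119310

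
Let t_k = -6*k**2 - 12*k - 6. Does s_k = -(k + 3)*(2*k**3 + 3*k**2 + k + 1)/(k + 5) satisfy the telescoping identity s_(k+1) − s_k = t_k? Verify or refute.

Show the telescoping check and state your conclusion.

s_(k+1) = -(k + 4)*(k + 2*(k + 1)**3 + 3*(k + 1)**2 + 2)/(k + 6)
s_(k+1) − s_k = 2*(-3*k**4 - 35*k**3 - 120*k**2 - 148*k - 61)/(k**2 + 11*k + 30)
(s_(k+1) − s_k) − t_k = 2*(4*k**3 + 39*k**2 + 65*k + 29)/(k**2 + 11*k + 30)

Invalid: residual 2*(4*k**3 + 39*k**2 + 65*k + 29)/(k**2 + 11*k + 30) ≠ 0.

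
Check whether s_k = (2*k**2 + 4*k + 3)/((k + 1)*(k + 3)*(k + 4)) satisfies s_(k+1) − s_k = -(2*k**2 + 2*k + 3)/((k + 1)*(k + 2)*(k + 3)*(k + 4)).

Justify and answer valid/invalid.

s_(k+1) = (4*k + 2*(k + 1)**2 + 7)/((k + 2)*(k + 4)*(k + 5))
s_(k+1) − s_k = (-2*k**3 - 4*k**2 - k - 3)/(k**5 + 15*k**4 + 85*k**3 + 225*k**2 + 274*k + 120)
(s_(k+1) − s_k) − t_k = 4*(2*k**2 + 3*k + 3)/(k**5 + 15*k**4 + 85*k**3 + 225*k**2 + 274*k + 120)

Invalid: residual 4*(2*k**2 + 3*k + 3)/(k**5 + 15*k**4 + 85*k**3 + 225*k**2 + 274*k + 120) ≠ 0.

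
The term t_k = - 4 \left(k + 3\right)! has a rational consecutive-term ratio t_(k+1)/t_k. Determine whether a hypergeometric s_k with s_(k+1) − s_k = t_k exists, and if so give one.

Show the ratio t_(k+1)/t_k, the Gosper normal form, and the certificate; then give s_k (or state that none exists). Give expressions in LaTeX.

Compute t_(k+1)/t_k: get k + 4.
Gosper form: A/B · C(k+1)/C(k) with A=k + 4, B=1, C=1.
Solve (k + 4)·f(k+1) − (1)·f(k) = 1.
deg f ≤ -1 (via 1,0,0).
Negative degree bound (-1): no f exists, t_k not Gosper-summable.

none (Gosper's algorithm certifies no s_k)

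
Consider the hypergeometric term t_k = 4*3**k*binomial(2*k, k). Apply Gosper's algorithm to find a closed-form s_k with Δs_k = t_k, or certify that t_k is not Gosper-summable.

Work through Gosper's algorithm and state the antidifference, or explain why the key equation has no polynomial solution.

not Gosper-summable; s_k does not exist

The ratio is 6*(2*k + 1)/(k + 1).
Take A(k)=12*k + 6, B(k)=k + 1, C(k)=1.
Need (12*k + 6)·f(k+1) − (k)·f(k) = 1.
Bound: deg f ≤ -1.
deg f ≤ -1 is impossible — no certificate.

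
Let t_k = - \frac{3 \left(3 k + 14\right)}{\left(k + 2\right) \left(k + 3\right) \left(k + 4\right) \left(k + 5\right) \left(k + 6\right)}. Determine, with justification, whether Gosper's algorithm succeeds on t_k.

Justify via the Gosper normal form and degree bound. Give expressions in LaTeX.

Yes. s_k = \frac{k \left(- k^{2} - 10 k - 31\right)}{10 \left(k^{3} + 10 k^{2} + 31 k + 30\right)}.

t_(k+1)/t_k = (k + 2)*(3*k + 17)/((k + 7)*(3*k + 14)).
A = k + 2, B = k + 7, C = k + 14/3.
Solve (k + 2)·f(k+1) − (k + 6)·f(k) = k + 14/3.
Degrees (1,1,1) ⇒ d ≤ 4.
Coefficient equations give f(k) = k*(k + 4)*(k**2 + 10*k + 31)/90.
Certificate R = B(k−1)f/C = k*(k + 4)*(k + 6)*(k**2 + 10*k + 31)/(30*(3*k + 14)) gives s_k = k*(-k**2 - 10*k - 31)/(10*(k**3 + 10*k**2 + 31*k + 30)).
Verify: 3*(-3*k - 14)/(k**5 + 20*k**4 + 155*k**3 + 580*k**2 + 1044*k + 720) matches t_k.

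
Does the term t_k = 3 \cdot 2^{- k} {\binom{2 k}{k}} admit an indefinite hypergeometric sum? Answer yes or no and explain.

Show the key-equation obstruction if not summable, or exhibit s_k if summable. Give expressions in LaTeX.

No; the degree bound rules out any f.

Compute t_(k+1)/t_k: get (2*k + 1)/(k + 1).
So A=2*k + 1 and B=k + 1, with C=1.
Solve (2*k + 1)·f(k+1) − (k)·f(k) = 1.
From deg A=1, deg B=1, deg C=0: d=-1.
d = -1 < 0 ⇒ no nonzero polynomial f; not summable.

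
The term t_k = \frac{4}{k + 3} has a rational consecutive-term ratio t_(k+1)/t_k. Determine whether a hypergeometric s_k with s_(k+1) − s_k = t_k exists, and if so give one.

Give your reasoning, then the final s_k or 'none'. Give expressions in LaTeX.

Compute t_(k+1)/t_k: get (k + 3)/(k + 4).
Normal form (A,B,C) = (k + 3, k + 4, 1).
Need (k + 3)·f(k+1) − (k + 3)·f(k) = 1.
d = 0 from the (1,1,0) case.
Write f(k) = c0. Then LHS − RHS = -1, requiring -1 = 0: contradictory. No certificate.

no hypergeometric antidifference exists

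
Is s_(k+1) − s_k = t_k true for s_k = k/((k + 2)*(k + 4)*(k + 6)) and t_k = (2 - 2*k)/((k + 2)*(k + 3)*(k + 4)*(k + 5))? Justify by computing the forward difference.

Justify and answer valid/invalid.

s_(k+1) = (k + 1)/((k + 3)*(k + 5)*(k + 7))
s_(k+1) − s_k = -k/((k + 2)*(k + 4)*(k + 6)) + (k + 1)/((k + 3)*(k + 5)*(k + 7))
(s_(k+1) − s_k) − t_k = 9*(k**2 + 5*k - 4)/(k**6 + 27*k**5 + 295*k**4 + 1665*k**3 + 5104*k**2 + 8028*k + 5040)

Invalid: residual 9*(k**2 + 5*k - 4)/(k**6 + 27*k**5 + 295*k**4 + 1665*k**3 + 5104*k**2 + 8028*k + 5040) ≠ 0.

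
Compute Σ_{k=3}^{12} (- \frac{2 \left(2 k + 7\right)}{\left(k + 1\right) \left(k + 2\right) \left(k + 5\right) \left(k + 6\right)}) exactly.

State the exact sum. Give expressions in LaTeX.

Σ = -55/1008

The ratio is (k + 1)*(k + 5)*(2*k + 9)/((k + 3)*(k + 7)*(2*k + 7)).
Gosper form: A/B · C(k+1)/C(k) with A=k + 1, B=k + 7, C=k**3 + 21*k**2/2 + 73*k/2 + 42.
Need (k + 1)·f(k+1) − (k + 6)·f(k) = k**3 + 21*k**2/2 + 73*k/2 + 42.
d = 5 from the (1,1,3) case.
Match coefficients ⇒ f(k) = k*(k + 2)*(k + 3)*(k + 4)*(k + 6)/10.
Certificate R = B(k−1)f/C = k*(k + 2)*(k + 6)**2/(5*(2*k + 7)) gives s_k = 2*k*(-k - 6)/(5*(k**2 + 6*k + 5)).
Δs = 2*(-2*k - 7)/(k**4 + 14*k**3 + 65*k**2 + 112*k + 60), as required.
Telescoping: Σ = s_(13) − s_(3) = -247/630 − (-27/80) = -55/1008.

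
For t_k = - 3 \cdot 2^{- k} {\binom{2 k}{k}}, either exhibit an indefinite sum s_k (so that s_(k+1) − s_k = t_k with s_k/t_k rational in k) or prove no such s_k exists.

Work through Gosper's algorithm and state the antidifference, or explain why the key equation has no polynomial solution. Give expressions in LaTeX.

Step 1: r(k) = (2*k + 1)/(k + 1).
Take A(k)=2*k + 1, B(k)=k + 1, C(k)=1.
Need (2*k + 1)·f(k+1) − (k)·f(k) = 1.
d = -1 from the (1,1,0) case.
deg f ≤ -1 is impossible — no certificate.

none (Gosper's algorithm certifies no s_k)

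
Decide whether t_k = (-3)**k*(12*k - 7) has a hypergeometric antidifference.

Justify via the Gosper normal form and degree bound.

The ratio is 3*(-12*k - 5)/(12*k - 7).
Normal form (A,B,C) = (-3, 1, k - 7/12).
Need (-3)·f(k+1) − (1)·f(k) = k - 7/12.
deg f ≤ 1 (via 0,0,1).
Match coefficients ⇒ f(k) = -(3*k - 4)/12.
Then R = B(k−1)f/C = -(3*k - 4)/(12*k - 7), so s_k = R(k)·t_k = (-3)**k*(4 - 3*k).
Δs = (-3)**k*(12*k - 7), as required.

Yes. s_k = (-3)**k*(4 - 3*k).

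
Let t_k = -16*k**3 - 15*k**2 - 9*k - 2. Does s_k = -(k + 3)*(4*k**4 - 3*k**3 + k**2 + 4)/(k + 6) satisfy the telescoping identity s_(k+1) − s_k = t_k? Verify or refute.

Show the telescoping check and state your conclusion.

Invalid: residual 6*(6*k**4 + 57*k**3 + 49*k**2 + 28*k + 4)/(k**2 + 13*k + 42) ≠ 0.

s_(k+1) = -(k + 4)*(4*(k + 1)**4 - 3*(k + 1)**3 + (k + 1)**2 + 4)/(k + 7)
s_(k+1) − s_k = (-16*k**5 - 187*k**4 - 534*k**3 - 455*k**2 - 236*k - 60)/(k**2 + 13*k + 42)
(s_(k+1) − s_k) − t_k = 6*(6*k**4 + 57*k**3 + 49*k**2 + 28*k + 4)/(k**2 + 13*k + 42)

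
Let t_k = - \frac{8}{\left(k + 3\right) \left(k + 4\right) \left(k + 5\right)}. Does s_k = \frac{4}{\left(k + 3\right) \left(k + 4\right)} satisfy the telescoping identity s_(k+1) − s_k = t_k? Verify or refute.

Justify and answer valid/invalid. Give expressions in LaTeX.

valid (s_(k+1) − s_k reduces to t_k)

s_(k+1) = 4/((k + 4)*(k + 5))
s_(k+1) − s_k = -8/(k**3 + 12*k**2 + 47*k + 60)
(s_(k+1) − s_k) − t_k = 0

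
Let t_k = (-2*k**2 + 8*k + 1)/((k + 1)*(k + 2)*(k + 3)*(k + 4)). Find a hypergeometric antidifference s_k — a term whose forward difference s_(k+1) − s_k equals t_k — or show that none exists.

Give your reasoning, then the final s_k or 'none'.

s_k = k*(2*k - 1)/((k + 1)*(k + 2)*(k + 3))

t_(k+1)/t_k = (k + 1)*(8*k - 2*(k + 1)**2 + 9)/((k + 5)*(-2*k**2 + 8*k + 1)).
Gosper form: A/B · C(k+1)/C(k) with A=k + 1, B=k + 5, C=k**2 - 4*k - 1/2.
Set up (k + 1)·f(k+1) − (k + 4)·f(k) − (k**2 - 4*k - 1/2) = 0.
d = 3 from the (1,1,2) case.
Match coefficients ⇒ f(k) = -k*(2*k - 1)/2.
So s_k = (B(k−1)f/C)·t_k = (-k*(k + 4)*(2*k - 1)/(2*k**2 - 8*k - 1))·t_k = k*(2*k - 1)/((k + 1)*(k + 2)*(k + 3)).
Verify: (-2*k**2 + 8*k + 1)/(k**4 + 10*k**3 + 35*k**2 + 50*k + 24) matches t_k.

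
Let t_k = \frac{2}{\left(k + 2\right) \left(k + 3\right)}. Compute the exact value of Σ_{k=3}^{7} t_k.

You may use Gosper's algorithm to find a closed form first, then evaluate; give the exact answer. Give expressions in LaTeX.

Σ = 1/5

r(k) = (k + 2)/(k + 4) after simplifying.
Factor: A=k + 2; B=k + 4; C=1.
Set up (k + 2)·f(k+1) − (k + 3)·f(k) − (1) = 0.
Degrees (1,1,0) ⇒ d ≤ 1.
Solving with deg f ≤ 1: f(k) = k/2.
Get s_k = R·t_k = k/(k + 2) with R(k) = B(k−1)f(k)/C(k) = k*(k + 3)/2.
s_(k+1) − s_k = 2/(k**2 + 5*k + 6) = t_k.
Σ_(k=3)^(7) t_k = s_(8) − s_(3) = 4/5 − (3/5) = 1/5.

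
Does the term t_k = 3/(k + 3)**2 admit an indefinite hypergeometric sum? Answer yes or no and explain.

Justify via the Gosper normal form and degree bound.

Compute t_(k+1)/t_k: get (k + 3)**2/(k + 4)**2.
A = k**2 + 6*k + 9, B = k**2 + 8*k + 16, C = 1.
f must satisfy (k**2 + 6*k + 9)·f(k+1) − (k**2 + 6*k + 9)·f(k) = 1.
deg f ≤ 0 (via 2,2,0).
Generic f = c0 gives residual -1; -1 = 0 cannot hold, so t_k is not Gosper-summable.

No; the coefficient equations for f are inconsistent.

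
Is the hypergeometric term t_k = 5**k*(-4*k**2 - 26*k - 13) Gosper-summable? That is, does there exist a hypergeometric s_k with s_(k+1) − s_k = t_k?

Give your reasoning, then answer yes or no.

Step 1: r(k) = 5*(4*k**2 + 34*k + 43)/(4*k**2 + 26*k + 13).
Take A(k)=5, B(k)=1, C(k)=k**2 + 13*k/2 + 13/4.
Need (5)·f(k+1) − (1)·f(k) = k**2 + 13*k/2 + 13/4.
d = 2 from the (0,0,2) case.
Solve for f: f(k) = (k**2 + 4*k - 3)/4 (degree 2 ≤ 2).
Certificate R = B(k−1)f/C = (k**2 + 4*k - 3)/(4*k**2 + 26*k + 13) gives s_k = 5**k*(-k**2 - 4*k + 3).
Δs = 5**k*(-4*k**2 - 26*k - 13), as required.

Yes. s_k = 5**k*(-k**2 - 4*k + 3).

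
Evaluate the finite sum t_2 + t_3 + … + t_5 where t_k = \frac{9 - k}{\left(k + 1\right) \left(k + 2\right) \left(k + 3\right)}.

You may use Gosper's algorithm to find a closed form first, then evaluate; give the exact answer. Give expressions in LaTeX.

Σ = 17/84

The ratio is (k - 8)*(k + 1)/((k - 9)*(k + 4)).
Factor: A=k + 1; B=k + 4; C=k - 9.
Need (k + 1)·f(k+1) − (k + 3)·f(k) = k - 9.
d = 2 from the (1,1,1) case.
Match coefficients ⇒ f(k) = -k*(2*k + 7).
Get s_k = R·t_k = k*(2*k + 7)/((k + 1)*(k + 2)) with R(k) = B(k−1)f(k)/C(k) = -k*(k + 3)*(2*k + 7)/(k - 9).
Check: Δs_k = (9 - k)/(k**3 + 6*k**2 + 11*k + 6). ✓
Σ_(k=2)^(5) t_k = s_(6) − s_(2) = 57/28 − (11/6) = 17/84.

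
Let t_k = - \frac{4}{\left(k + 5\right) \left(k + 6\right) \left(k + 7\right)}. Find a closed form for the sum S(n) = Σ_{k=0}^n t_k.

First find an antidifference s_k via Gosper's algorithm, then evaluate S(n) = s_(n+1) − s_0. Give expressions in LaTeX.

t_(k+1)/t_k = (k + 5)/(k + 8).
Normal form (A,B,C) = (k + 5, k + 8, 1).
Need (k + 5)·f(k+1) − (k + 7)·f(k) = 1.
deg f ≤ 2 (via 1,1,0).
A polynomial solution: f(k) = k*(k + 11)/60.
R(k) = B(k−1)·f(k)/C(k) = k*(k + 7)*(k + 11)/60; s_k = R·t_k = k*(-k - 11)/(15*(k + 5)*(k + 6)).
Check: Δs_k = -4/(k**3 + 18*k**2 + 107*k + 210). ✓
Telescope: S(n) = s_(n+1) − s_(0) = (-n**2 - 13*n - 12)/(15*(n**2 + 13*n + 42)) − (0) = (-n**2 - 13*n - 12)/(15*(n**2 + 13*n + 42)).

S(n) = \frac{- n^{2} - 13 n - 12}{15 \left(n^{2} + 13 n + 42\right)}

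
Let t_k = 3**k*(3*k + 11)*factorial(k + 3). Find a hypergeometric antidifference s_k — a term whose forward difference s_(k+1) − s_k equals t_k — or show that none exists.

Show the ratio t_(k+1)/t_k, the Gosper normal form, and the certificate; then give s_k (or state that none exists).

Ratio r(k) = 3*(k + 4)*(3*k + 14)/(3*k + 11).
So A=3*k + 12 and B=1, with C=k + 11/3.
Solve (3*k + 12)·f(k+1) − (1)·f(k) = k + 11/3.
Degrees (1,0,1) ⇒ d ≤ 0.
Solve for f: f(k) = 1/3 (degree 0 ≤ 0).
R(k) = B(k−1)·f(k)/C(k) = 1/(3*k + 11); s_k = R·t_k = 3**k*factorial(k + 3).
Δs = 3**k*(3*k + 11)*factorial(k + 3), as required.

s_k = 3**k*factorial(k + 3)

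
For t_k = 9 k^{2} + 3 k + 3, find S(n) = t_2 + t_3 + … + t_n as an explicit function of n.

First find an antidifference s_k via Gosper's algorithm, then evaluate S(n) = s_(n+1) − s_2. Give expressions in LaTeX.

Step 1: r(k) = (k + 3*(k + 1)**2 + 2)/(3*k**2 + k + 1).
Gosper form: A/B · C(k+1)/C(k) with A=1, B=1, C=k**2 + k/3 + 1/3.
Solve (1)·f(k+1) − (1)·f(k) = k**2 + k/3 + 1/3.
d = 3 from the (0,0,2) case.
Coefficient equations give f(k) = k*(k**2 - k + 1)/3.
So s_k = (B(k−1)f/C)·t_k = (k*(k**2 - k + 1)/(3*k**2 + k + 1))·t_k = 3*k*(k**2 - k + 1).
Δs = 9*k**2 + 3*k + 3, as required.
s_(n+1) = 3*n**3 + 6*n**2 + 6*n + 3 and s_(2) = 18, so S(n) = 3*n**3 + 6*n**2 + 6*n - 15.

S(n) = 3 n^{3} + 6 n^{2} + 6 n - 15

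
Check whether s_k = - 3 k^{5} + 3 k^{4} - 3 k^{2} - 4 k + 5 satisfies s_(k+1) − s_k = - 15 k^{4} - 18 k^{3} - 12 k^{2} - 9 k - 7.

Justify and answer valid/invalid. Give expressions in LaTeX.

s_(k+1) = -4*k - 3*(k + 1)**5 + 3*(k + 1)**4 - 3*(k + 1)**2 + 1
s_(k+1) − s_k = -15*k**4 - 18*k**3 - 12*k**2 - 9*k - 7
(s_(k+1) − s_k) − t_k = 0

valid (s_(k+1) − s_k reduces to t_k)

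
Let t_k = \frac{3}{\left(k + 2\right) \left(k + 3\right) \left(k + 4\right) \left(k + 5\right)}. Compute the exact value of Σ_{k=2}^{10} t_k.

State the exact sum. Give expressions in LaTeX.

The ratio is (k + 2)/(k + 6).
Take A(k)=k + 2, B(k)=k + 6, C(k)=1.
Set up (k + 2)·f(k+1) − (k + 5)·f(k) − (1) = 0.
deg f ≤ 3 (via 1,1,0).
Solve for f: f(k) = k*(k**2 + 9*k + 26)/72 (degree 3 ≤ 3).
R(k) = B(k−1)·f(k)/C(k) = k*(k + 5)*(k**2 + 9*k + 26)/72; s_k = R·t_k = k*(k**2 + 9*k + 26)/(24*(k + 2)*(k + 3)*(k + 4)).
s_(k+1) − s_k = 3/(k**4 + 14*k**3 + 71*k**2 + 154*k + 120) = t_k.
Evaluate s at k=11 and k=2: 451/10920 and 1/30; difference 29/3640.

Σ = 29/3640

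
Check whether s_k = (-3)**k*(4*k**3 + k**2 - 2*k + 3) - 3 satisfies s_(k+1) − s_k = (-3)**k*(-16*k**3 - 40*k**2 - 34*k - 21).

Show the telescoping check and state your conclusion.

s_(k+1) = -3*(-3)**k*(-2*k + 4*(k + 1)**3 + (k + 1)**2 + 1) - 3
s_(k+1) − s_k = (-3)**k*(-16*k**3 - 40*k**2 - 34*k - 21)
(s_(k+1) − s_k) − t_k = 0

valid (s_(k+1) − s_k reduces to t_k)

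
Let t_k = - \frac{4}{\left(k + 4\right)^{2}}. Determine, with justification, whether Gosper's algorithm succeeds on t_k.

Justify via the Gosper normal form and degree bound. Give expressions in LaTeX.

The ratio is (k + 4)**2/(k + 5)**2.
A = k**2 + 8*k + 16, B = k**2 + 10*k + 25, C = 1.
Need (k**2 + 8*k + 16)·f(k+1) − (k**2 + 8*k + 16)·f(k) = 1.
Bound: deg f ≤ 0.
Write f(k) = c0. Then LHS − RHS = -1, requiring -1 = 0: contradictory. No certificate.

No; the coefficient equations for f are inconsistent.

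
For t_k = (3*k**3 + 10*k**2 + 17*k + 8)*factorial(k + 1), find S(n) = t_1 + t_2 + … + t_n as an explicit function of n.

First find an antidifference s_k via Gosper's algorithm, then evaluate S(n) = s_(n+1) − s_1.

S(n) = 3*n**4*factorial(n) + 16*n**3*factorial(n) + 31*n**2*factorial(n) + 26*n*factorial(n) + 8*factorial(n) - 8

t_(k+1)/t_k = (3*k**4 + 25*k**3 + 84*k**2 + 130*k + 76)/(3*k**3 + 10*k**2 + 17*k + 8).
A = k + 2, B = 1, C = k**3 + 10*k**2/3 + 17*k/3 + 8/3.
Set up (k + 2)·f(k+1) − (1)·f(k) − (k**3 + 10*k**2/3 + 17*k/3 + 8/3) = 0.
d = 2 from the (1,0,3) case.
A polynomial solution: f(k) = k*(3*k + 1)/3.
So s_k = (B(k−1)f/C)·t_k = (k*(3*k + 1)/(3*k**3 + 10*k**2 + 17*k + 8))·t_k = k*(3*k + 1)*factorial(k + 1).
s_(k+1) − s_k = (3*k**3 + 10*k**2 + 17*k + 8)*factorial(k + 1) = t_k.
s_(n+1) = (n + 1)*(3*n + 4)*factorial(n + 2) and s_(1) = 8, so S(n) = 3*n**4*factorial(n) + 16*n**3*factorial(n) + 31*n**2*factorial(n) + 26*n*factorial(n) + 8*factorial(n) - 8.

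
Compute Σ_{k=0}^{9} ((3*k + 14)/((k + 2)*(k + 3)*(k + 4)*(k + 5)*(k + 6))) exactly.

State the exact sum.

Σ = 77/2340

The ratio is (k + 2)*(3*k + 17)/((k + 7)*(3*k + 14)).
Factor: A=k + 2; B=k + 7; C=k + 14/3.
Need (k + 2)·f(k+1) − (k + 6)·f(k) = k + 14/3.
Degrees (1,1,1) ⇒ d ≤ 4.
Solving with deg f ≤ 4: f(k) = k*(k + 4)*(k**2 + 10*k + 31)/90.
Certificate R = B(k−1)f/C = k*(k + 4)*(k + 6)*(k**2 + 10*k + 31)/(30*(3*k + 14)) gives s_k = k*(k**2 + 10*k + 31)/(30*(k**3 + 10*k**2 + 31*k + 30)).
s_(k+1) − s_k = (3*k + 14)/(k**5 + 20*k**4 + 155*k**3 + 580*k**2 + 1044*k + 720) = t_k.
Telescoping: Σ = s_(10) − s_(0) = 77/2340 − (0) = 77/2340.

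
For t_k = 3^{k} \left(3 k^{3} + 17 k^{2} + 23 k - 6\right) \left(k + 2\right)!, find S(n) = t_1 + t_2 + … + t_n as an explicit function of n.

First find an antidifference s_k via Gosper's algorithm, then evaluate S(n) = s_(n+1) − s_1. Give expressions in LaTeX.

The ratio is 3*(3*k**4 + 35*k**3 + 144*k**2 + 235*k + 111)/(3*k**3 + 17*k**2 + 23*k - 6).
Take A(k)=3*k + 9, B(k)=1, C(k)=k**3 + 17*k**2/3 + 23*k/3 - 2.
f must satisfy (3*k + 9)·f(k+1) − (1)·f(k) = k**3 + 17*k**2/3 + 23*k/3 - 2.
From deg A=1, deg B=0, deg C=3: d=2.
Solve for f: f(k) = (k**2 + k - 3)/3 (degree 2 ≤ 2).
Then R = B(k−1)f/C = (k**2 + k - 3)/(3*k**3 + 17*k**2 + 23*k - 6), so s_k = R(k)·t_k = 3**k*(k**2 + k - 3)*factorial(k + 2).
s_(k+1) − s_k = 3**k*(3*k**3 + 17*k**2 + 23*k - 6)*factorial(k + 2) = t_k.
Σ_(k=1)^n t_k = s_(n+1) − s_(1) = (3**(n + 1)*(n**2 + 3*n - 1)*factorial(n + 3)) − (-18), i.e. 3*3**n*n**2*factorial(n + 3) + 9*3**n*n*factorial(n + 3) - 3*3**n*factorial(n + 3) + 18.

S(n) = 3 \cdot 3^{n} n^{2} \left(n + 3\right)! + 9 \cdot 3^{n} n \left(n + 3\right)! - 3 \cdot 3^{n} \left(n + 3\right)! + 18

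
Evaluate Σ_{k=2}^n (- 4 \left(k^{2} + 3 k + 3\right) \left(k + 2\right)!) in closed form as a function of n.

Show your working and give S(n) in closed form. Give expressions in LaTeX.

Step 1: r(k) = (k + 3)*(3*k + (k + 1)**2 + 6)/(k**2 + 3*k + 3).
Factor: A=k + 3; B=1; C=k**2 + 3*k + 3.
Set up (k + 3)·f(k+1) − (1)·f(k) − (k**2 + 3*k + 3) = 0.
deg f ≤ 1 (via 1,0,2).
Solve for f: f(k) = k (degree 1 ≤ 1).
Certificate R = B(k−1)f/C = k/(k**2 + 3*k + 3) gives s_k = -4*k*factorial(k + 2).
Verify: -4*(k**2 + 3*k + 3)*factorial(k + 2) matches t_k.
Evaluate: s_(n+1) = -4*(n + 1)*factorial(n + 3); subtract s_(2) = -192 ⇒ S(n) = -4*n*factorial(n + 3) - 4*factorial(n + 3) + 192.

S(n) = - 4 n \left(n + 3\right)! - 4 \left(n + 3\right)! + 192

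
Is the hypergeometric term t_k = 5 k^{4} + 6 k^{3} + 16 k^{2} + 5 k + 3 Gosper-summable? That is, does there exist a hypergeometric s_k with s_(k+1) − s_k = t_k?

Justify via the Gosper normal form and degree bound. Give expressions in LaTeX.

r(k) = (5*k**4 + 26*k**3 + 64*k**2 + 75*k + 35)/(5*k**4 + 6*k**3 + 16*k**2 + 5*k + 3) after simplifying.
Gosper form: A/B · C(k+1)/C(k) with A=1, B=1, C=k**4 + 6*k**3/5 + 16*k**2/5 + k + 3/5.
Key eq: (1)·f(k+1) = (1)·f(k) + (k**4 + 6*k**3/5 + 16*k**2/5 + k + 3/5).
d = 5 from the (0,0,4) case.
Solve for f: f(k) = k*(k**4 - k**3 + 4*k**2 - 4*k + 3)/5 (degree 5 ≤ 5).
Get s_k = R·t_k = k*(k**4 - k**3 + 4*k**2 - 4*k + 3) with R(k) = B(k−1)f(k)/C(k) = k*(k**4 - k**3 + 4*k**2 - 4*k + 3)/(5*k**4 + 6*k**3 + 16*k**2 + 5*k + 3).
Check: Δs_k = 5*k**4 + 6*k**3 + 16*k**2 + 5*k + 3. ✓

Yes. s_k = k \left(k^{4} - k^{3} + 4 k^{2} - 4 k + 3\right).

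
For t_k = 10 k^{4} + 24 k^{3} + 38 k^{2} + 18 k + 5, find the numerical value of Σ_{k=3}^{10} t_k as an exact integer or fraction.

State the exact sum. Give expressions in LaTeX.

r(k) = (10*k**4 + 64*k**3 + 170*k**2 + 206*k + 95)/(10*k**4 + 24*k**3 + 38*k**2 + 18*k + 5) after simplifying.
Normal form (A,B,C) = (1, 1, k**4 + 12*k**3/5 + 19*k**2/5 + 9*k/5 + 1/2).
Key eq: (1)·f(k+1) = (1)·f(k) + (k**4 + 12*k**3/5 + 19*k**2/5 + 9*k/5 + 1/2).
From deg A=0, deg B=0, deg C=4: d=5.
Coefficient equations give f(k) = k*(2*k**4 + k**3 + 4*k**2 - 4*k + 2)/10.
Get s_k = R·t_k = k*(2*k**4 + k**3 + 4*k**2 - 4*k + 2) with R(k) = B(k−1)f(k)/C(k) = k*(2*k**4 + k**3 + 4*k**2 - 4*k + 2)/(10*k**4 + 24*k**3 + 38*k**2 + 18*k + 5).
s_(k+1) − s_k = 10*k**4 + 24*k**3 + 38*k**2 + 18*k + 5 = t_k.
Sum = s_(11) − s_(3); s_(11) = 341605, s_(3) = 645 ⇒ 340960.

Σ = 340960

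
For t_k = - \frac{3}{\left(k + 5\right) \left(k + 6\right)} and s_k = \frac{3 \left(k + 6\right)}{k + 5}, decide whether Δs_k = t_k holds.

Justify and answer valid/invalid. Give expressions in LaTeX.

s_(k+1) = 3*(k + 7)/(k + 6)
s_(k+1) − s_k = -3/(k**2 + 11*k + 30)
(s_(k+1) − s_k) − t_k = 0

valid; difference matches t_k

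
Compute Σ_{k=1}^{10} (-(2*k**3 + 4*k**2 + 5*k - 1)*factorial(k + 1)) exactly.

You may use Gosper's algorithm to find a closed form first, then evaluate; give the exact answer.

Σ = -104901350402

Compute t_(k+1)/t_k: get (2*k**4 + 14*k**3 + 39*k**2 + 48*k + 20)/(2*k**3 + 4*k**2 + 5*k - 1).
Factor: A=k + 2; B=1; C=k**3 + 2*k**2 + 5*k/2 - 1/2.
Solve (k + 2)·f(k+1) − (1)·f(k) = k**3 + 2*k**2 + 5*k/2 - 1/2.
Degrees (1,0,3) ⇒ d ≤ 2.
Solving with deg f ≤ 2: f(k) = (2*k**2 - 2*k - 1)/2.
Then R = B(k−1)f/C = (2*k**2 - 2*k - 1)/(2*k**3 + 4*k**2 + 5*k - 1), so s_k = R(k)·t_k = (-2*k**2 + 2*k + 1)*factorial(k + 1).
s_(k+1) − s_k = -(2*k**3 + 4*k**2 + 5*k - 1)*factorial(k + 1) = t_k.
Evaluate s at k=11 and k=1: -104901350400 and 2; difference -104901350402.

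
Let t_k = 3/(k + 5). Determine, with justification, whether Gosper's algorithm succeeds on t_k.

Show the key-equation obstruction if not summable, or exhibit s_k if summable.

No — t_k has no hypergeometric antidifference.

t_(k+1)/t_k = (k + 5)/(k + 6).
So A=k + 5 and B=k + 6, with C=1.
Set up (k + 5)·f(k+1) − (k + 5)·f(k) − (1) = 0.
Degrees (1,1,0) ⇒ d ≤ 0.
f = c0 ⇒ A·f(k+1) − B(k−1)·f(k) − C = -1. The system {-1 = 0} is inconsistent; no antidifference.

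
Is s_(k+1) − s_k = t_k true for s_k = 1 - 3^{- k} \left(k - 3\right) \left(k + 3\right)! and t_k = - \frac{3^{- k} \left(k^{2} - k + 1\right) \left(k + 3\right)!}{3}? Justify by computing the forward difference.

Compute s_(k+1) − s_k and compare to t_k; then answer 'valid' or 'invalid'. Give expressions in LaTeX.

valid (s_(k+1) − s_k reduces to t_k)

s_(k+1) = -3**(-k - 1)*(k - 2)*factorial(k + 4) + 1
s_(k+1) − s_k = -(k**2 - k + 1)*factorial(k + 3)/(3*3**k)
(s_(k+1) − s_k) − t_k = 0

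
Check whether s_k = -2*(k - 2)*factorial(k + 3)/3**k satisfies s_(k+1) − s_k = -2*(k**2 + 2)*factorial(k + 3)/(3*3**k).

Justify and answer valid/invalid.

s_(k+1) = -2*(k - 1)*factorial(k + 4)/(3*3**k)
s_(k+1) − s_k = -2*(k**2 + 2)*factorial(k + 3)/(3*3**k)
(s_(k+1) − s_k) − t_k = 0

Valid — Δs_k = t_k.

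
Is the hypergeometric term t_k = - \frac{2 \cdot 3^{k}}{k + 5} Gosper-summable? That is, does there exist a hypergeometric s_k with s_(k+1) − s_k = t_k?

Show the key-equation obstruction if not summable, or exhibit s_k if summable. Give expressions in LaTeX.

No — t_k has no hypergeometric antidifference.

r(k) = 3*(k + 5)/(k + 6) after simplifying.
Take A(k)=3*k + 15, B(k)=k + 6, C(k)=1.
Solve (3*k + 15)·f(k+1) − (k + 5)·f(k) = 1.
d = -1 from the (1,1,0) case.
Bound -1 < 0, so the key equation has no polynomial solution.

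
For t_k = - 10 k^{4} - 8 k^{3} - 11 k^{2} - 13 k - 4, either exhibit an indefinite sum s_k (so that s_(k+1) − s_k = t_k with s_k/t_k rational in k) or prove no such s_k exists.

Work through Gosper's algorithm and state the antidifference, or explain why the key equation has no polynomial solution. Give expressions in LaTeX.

Step 1: r(k) = (10*k**4 + 48*k**3 + 95*k**2 + 99*k + 46)/(10*k**4 + 8*k**3 + 11*k**2 + 13*k + 4).
Gosper form: A/B · C(k+1)/C(k) with A=1, B=1, C=k**4 + 4*k**3/5 + 11*k**2/10 + 13*k/10 + 2/5.
Solve (1)·f(k+1) − (1)·f(k) = k**4 + 4*k**3/5 + 11*k**2/10 + 13*k/10 + 2/5.
Bound: deg f ≤ 5.
A polynomial solution: f(k) = k*(2*k**4 - 3*k**3 + 3*k**2 + 3*k - 1)/10.
Certificate R = B(k−1)f/C = k*(2*k**4 - 3*k**3 + 3*k**2 + 3*k - 1)/(10*k**4 + 8*k**3 + 11*k**2 + 13*k + 4) gives s_k = k*(-2*k**4 + 3*k**3 - 3*k**2 - 3*k + 1).
s_(k+1) − s_k = -10*k**4 - 8*k**3 - 11*k**2 - 13*k - 4 = t_k.

s_k = k \left(- 2 k^{4} + 3 k^{3} - 3 k^{2} - 3 k + 1\right)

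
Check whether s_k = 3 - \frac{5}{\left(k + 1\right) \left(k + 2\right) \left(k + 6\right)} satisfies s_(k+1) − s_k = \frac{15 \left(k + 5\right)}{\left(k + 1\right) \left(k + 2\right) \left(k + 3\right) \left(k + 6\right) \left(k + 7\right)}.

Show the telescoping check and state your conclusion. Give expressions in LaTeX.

valid; difference matches t_k

s_(k+1) = 3 - 5/((k + 2)*(k + 3)*(k + 7))
s_(k+1) − s_k = 15*(k + 5)/(k**5 + 19*k**4 + 131*k**3 + 401*k**2 + 540*k + 252)
(s_(k+1) − s_k) − t_k = 0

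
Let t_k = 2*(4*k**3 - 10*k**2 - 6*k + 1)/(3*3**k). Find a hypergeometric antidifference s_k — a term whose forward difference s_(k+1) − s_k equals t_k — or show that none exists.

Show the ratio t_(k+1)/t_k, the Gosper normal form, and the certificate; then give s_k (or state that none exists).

Compute t_(k+1)/t_k: get (4*k**3 + 2*k**2 - 14*k - 11)/(3*(4*k**3 - 10*k**2 - 6*k + 1)).
A = 1/3, B = 1, C = k**3 - 5*k**2/2 - 3*k/2 + 1/4.
Set up (1/3)·f(k+1) − (1)·f(k) − (k**3 - 5*k**2/2 - 3*k/2 + 1/4) = 0.
From deg A=0, deg B=0, deg C=3: d=3.
Solving with deg f ≤ 3: f(k) = -3*(4*k**3 - 4*k**2 - 4*k - 1)/8.
Then R = B(k−1)f/C = -3*(4*k**3 - 4*k**2 - 4*k - 1)/(2*(4*k**3 - 10*k**2 - 6*k + 1)), so s_k = R(k)·t_k = (-4*k**3 + 4*k**2 + 4*k + 1)/3**k.
Verify: 2*(4*k**3 - 10*k**2 - 6*k + 1)/(3*3**k) matches t_k.

s_k = (-4*k**3 + 4*k**2 + 4*k + 1)/3**k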